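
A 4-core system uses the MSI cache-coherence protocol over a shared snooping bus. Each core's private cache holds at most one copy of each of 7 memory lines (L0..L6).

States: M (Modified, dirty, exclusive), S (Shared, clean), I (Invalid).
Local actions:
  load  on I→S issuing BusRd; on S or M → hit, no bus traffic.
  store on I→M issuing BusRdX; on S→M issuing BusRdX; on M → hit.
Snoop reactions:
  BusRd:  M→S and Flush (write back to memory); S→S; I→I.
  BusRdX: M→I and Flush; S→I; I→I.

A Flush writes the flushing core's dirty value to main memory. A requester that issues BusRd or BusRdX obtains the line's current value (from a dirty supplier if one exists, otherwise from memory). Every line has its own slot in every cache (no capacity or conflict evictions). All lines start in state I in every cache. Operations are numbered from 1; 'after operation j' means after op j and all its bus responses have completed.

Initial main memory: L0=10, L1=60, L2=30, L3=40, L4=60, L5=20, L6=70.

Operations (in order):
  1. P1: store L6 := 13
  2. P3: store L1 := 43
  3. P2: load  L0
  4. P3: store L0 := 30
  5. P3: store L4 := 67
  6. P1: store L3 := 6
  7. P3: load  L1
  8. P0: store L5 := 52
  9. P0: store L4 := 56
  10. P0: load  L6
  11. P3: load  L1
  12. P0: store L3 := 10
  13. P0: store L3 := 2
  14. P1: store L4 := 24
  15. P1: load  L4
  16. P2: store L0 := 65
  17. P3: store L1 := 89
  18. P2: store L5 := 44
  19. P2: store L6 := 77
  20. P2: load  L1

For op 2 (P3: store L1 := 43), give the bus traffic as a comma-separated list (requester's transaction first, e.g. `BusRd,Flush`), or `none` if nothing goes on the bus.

1. P1: store L6 := 13  bus=[BusRdX]  L6: P0=I P1=M P2=I P3=I  mem[L6]=70
2. P3: store L1 := 43  bus=[BusRdX]  L1: P0=I P1=I P2=I P3=M  mem[L1]=60
3. P2: load  L0  bus=[BusRd]  L0: P0=I P1=I P2=S P3=I  mem[L0]=10
4. P3: store L0 := 30  bus=[BusRdX]  L0: P0=I P1=I P2=I P3=M  mem[L0]=10
5. P3: store L4 := 67  bus=[BusRdX]  L4: P0=I P1=I P2=I P3=M  mem[L4]=60
6. P1: store L3 := 6  bus=[BusRdX]  L3: P0=I P1=M P2=I P3=I  mem[L3]=40
7. P3: load  L1  bus=[-]  L1: P0=I P1=I P2=I P3=M  mem[L1]=60
8. P0: store L5 := 52  bus=[BusRdX]  L5: P0=M P1=I P2=I P3=I  mem[L5]=20
9. P0: store L4 := 56  bus=[BusRdX,Flush]  L4: P0=M P1=I P2=I P3=I  mem[L4]=67
10. P0: load  L6  bus=[BusRd,Flush]  L6: P0=S P1=S P2=I P3=I  mem[L6]=13
11. P3: load  L1  bus=[-]  L1: P0=I P1=I P2=I P3=M  mem[L1]=60
12. P0: store L3 := 10  bus=[BusRdX,Flush]  L3: P0=M P1=I P2=I P3=I  mem[L3]=6
13. P0: store L3 := 2  bus=[-]  L3: P0=M P1=I P2=I P3=I  mem[L3]=6
14. P1: store L4 := 24  bus=[BusRdX,Flush]  L4: P0=I P1=M P2=I P3=I  mem[L4]=56
15. P1: load  L4  bus=[-]  L4: P0=I P1=M P2=I P3=I  mem[L4]=56
16. P2: store L0 := 65  bus=[BusRdX,Flush]  L0: P0=I P1=I P2=M P3=I  mem[L0]=30
17. P3: store L1 := 89  bus=[-]  L1: P0=I P1=I P2=I P3=M  mem[L1]=60
18. P2: store L5 := 44  bus=[BusRdX,Flush]  L5: P0=I P1=I P2=M P3=I  mem[L5]=52
19. P2: store L6 := 77  bus=[BusRdX]  L6: P0=I P1=I P2=M P3=I  mem[L6]=13
20. P2: load  L1  bus=[BusRd,Flush]  L1: P0=I P1=I P2=S P3=S  mem[L1]=89

bus = BusRdX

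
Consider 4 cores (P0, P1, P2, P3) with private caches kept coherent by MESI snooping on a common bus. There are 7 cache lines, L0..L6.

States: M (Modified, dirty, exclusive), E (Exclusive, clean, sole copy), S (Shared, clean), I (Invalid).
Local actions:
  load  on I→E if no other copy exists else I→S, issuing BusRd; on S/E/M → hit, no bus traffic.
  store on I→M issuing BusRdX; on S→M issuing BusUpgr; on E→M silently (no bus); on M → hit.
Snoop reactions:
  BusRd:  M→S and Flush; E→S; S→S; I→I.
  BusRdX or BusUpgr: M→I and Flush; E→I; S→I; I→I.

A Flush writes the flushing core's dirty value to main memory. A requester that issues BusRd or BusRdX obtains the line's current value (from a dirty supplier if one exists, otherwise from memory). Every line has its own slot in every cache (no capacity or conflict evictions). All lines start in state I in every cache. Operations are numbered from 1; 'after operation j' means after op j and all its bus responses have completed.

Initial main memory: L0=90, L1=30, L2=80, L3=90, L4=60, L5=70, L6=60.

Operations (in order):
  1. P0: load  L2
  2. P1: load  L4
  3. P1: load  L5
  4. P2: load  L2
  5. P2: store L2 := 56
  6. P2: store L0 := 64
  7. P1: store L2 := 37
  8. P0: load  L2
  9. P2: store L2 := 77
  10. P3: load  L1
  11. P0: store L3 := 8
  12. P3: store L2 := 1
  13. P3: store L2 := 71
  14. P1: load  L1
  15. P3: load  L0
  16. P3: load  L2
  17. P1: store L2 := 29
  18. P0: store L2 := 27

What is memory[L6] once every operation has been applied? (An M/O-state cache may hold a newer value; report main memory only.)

1. P0: load  L2  bus=[BusRd]  L2: P0=E P1=I P2=I P3=I  mem[L2]=80
2. P1: load  L4  bus=[BusRd]  L4: P0=I P1=E P2=I P3=I  mem[L4]=60
3. P1: load  L5  bus=[BusRd]  L5: P0=I P1=E P2=I P3=I  mem[L5]=70
4. P2: load  L2  bus=[BusRd]  L2: P0=S P1=I P2=S P3=I  mem[L2]=80
5. P2: store L2 := 56  bus=[BusUpgr]  L2: P0=I P1=I P2=M P3=I  mem[L2]=80
6. P2: store L0 := 64  bus=[BusRdX]  L0: P0=I P1=I P2=M P3=I  mem[L0]=90
7. P1: store L2 := 37  bus=[BusRdX,Flush]  L2: P0=I P1=M P2=I P3=I  mem[L2]=56
8. P0: load  L2  bus=[BusRd,Flush]  L2: P0=S P1=S P2=I P3=I  mem[L2]=37
9. P2: store L2 := 77  bus=[BusRdX]  L2: P0=I P1=I P2=M P3=I  mem[L2]=37
10. P3: load  L1  bus=[BusRd]  L1: P0=I P1=I P2=I P3=E  mem[L1]=30
11. P0: store L3 := 8  bus=[BusRdX]  L3: P0=M P1=I P2=I P3=I  mem[L3]=90
12. P3: store L2 := 1  bus=[BusRdX,Flush]  L2: P0=I P1=I P2=I P3=M  mem[L2]=77
13. P3: store L2 := 71  bus=[-]  L2: P0=I P1=I P2=I P3=M  mem[L2]=77
14. P1: load  L1  bus=[BusRd]  L1: P0=I P1=S P2=I P3=S  mem[L1]=30
15. P3: load  L0  bus=[BusRd,Flush]  L0: P0=I P1=I P2=S P3=S  mem[L0]=64
16. P3: load  L2  bus=[-]  L2: P0=I P1=I P2=I P3=M  mem[L2]=77
17. P1: store L2 := 29  bus=[BusRdX,Flush]  L2: P0=I P1=M P2=I P3=I  mem[L2]=71
18. P0: store L2 := 27  bus=[BusRdX,Flush]  L2: P0=M P1=I P2=I P3=I  mem[L2]=29

memory[L6] = 60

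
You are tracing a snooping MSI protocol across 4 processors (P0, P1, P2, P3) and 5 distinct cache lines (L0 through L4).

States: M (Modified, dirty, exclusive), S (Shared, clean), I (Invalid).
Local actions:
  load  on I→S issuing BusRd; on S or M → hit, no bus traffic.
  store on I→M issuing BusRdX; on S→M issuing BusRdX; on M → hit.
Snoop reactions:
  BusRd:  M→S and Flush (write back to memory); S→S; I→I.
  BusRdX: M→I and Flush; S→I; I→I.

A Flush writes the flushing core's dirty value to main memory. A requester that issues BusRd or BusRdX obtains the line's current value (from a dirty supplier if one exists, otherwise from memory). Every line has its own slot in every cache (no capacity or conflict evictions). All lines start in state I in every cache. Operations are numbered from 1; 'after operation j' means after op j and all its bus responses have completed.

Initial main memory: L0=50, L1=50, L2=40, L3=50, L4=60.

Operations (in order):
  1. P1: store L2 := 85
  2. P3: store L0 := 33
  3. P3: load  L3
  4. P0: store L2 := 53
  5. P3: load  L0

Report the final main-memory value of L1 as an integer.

  op1 P1: store L2 := 85 → I/M/I/I on L2; bus BusRdX; mem=40
  op2 P3: store L0 := 33 → I/I/I/M on L0; bus BusRdX; mem=50
  op3 P3: load  L3 → I/I/I/S on L3; bus BusRd; mem=50
  op4 P0: store L2 := 53 → M/I/I/I on L2; bus BusRdX Flush; mem=85
  op5 P3: load  L0 → I/I/I/M on L0; bus (none); mem=50

memory[L1] = 50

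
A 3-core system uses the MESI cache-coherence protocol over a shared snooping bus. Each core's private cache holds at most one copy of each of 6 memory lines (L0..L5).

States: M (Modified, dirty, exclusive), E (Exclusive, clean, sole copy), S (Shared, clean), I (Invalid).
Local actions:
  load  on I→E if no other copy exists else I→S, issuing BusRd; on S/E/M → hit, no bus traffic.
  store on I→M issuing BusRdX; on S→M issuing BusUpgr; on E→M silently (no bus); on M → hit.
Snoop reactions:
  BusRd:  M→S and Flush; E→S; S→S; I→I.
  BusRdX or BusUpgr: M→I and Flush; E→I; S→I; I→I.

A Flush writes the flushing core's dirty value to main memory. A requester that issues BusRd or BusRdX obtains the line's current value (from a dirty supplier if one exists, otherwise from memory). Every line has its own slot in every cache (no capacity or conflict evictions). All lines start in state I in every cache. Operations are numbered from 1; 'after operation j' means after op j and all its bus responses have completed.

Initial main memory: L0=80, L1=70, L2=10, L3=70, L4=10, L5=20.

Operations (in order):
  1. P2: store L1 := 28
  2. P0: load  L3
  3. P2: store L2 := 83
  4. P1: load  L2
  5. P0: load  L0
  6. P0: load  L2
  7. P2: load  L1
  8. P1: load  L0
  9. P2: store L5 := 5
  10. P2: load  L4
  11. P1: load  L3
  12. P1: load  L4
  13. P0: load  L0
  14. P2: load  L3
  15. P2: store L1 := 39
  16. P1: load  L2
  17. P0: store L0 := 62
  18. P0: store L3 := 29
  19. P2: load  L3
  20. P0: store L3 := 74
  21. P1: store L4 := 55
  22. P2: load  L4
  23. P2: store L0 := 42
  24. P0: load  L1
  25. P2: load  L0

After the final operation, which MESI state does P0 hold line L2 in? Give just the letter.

  op1 P2: store L1 := 28 → I/I/M on L1; bus BusRdX; mem=70
  op2 P0: load  L3 → E/I/I on L3; bus BusRd; mem=70
  op3 P2: store L2 := 83 → I/I/M on L2; bus BusRdX; mem=10
  op4 P1: load  L2 → I/S/S on L2; bus BusRd Flush; mem=83
  op5 P0: load  L0 → E/I/I on L0; bus BusRd; mem=80
  op6 P0: load  L2 → S/S/S on L2; bus BusRd; mem=83
  op7 P2: load  L1 → I/I/M on L1; bus (none); mem=70
  op8 P1: load  L0 → S/S/I on L0; bus BusRd; mem=80
  op9 P2: store L5 := 5 → I/I/M on L5; bus BusRdX; mem=20
  op10 P2: load  L4 → I/I/E on L4; bus BusRd; mem=10
  op11 P1: load  L3 → S/S/I on L3; bus BusRd; mem=70
  op12 P1: load  L4 → I/S/S on L4; bus BusRd; mem=10
  op13 P0: load  L0 → S/S/I on L0; bus (none); mem=80
  op14 P2: load  L3 → S/S/S on L3; bus BusRd; mem=70
  op15 P2: store L1 := 39 → I/I/M on L1; bus (none); mem=70
  op16 P1: load  L2 → S/S/S on L2; bus (none); mem=83
  op17 P0: store L0 := 62 → M/I/I on L0; bus BusUpgr; mem=80
  op18 P0: store L3 := 29 → M/I/I on L3; bus BusUpgr; mem=70
  op19 P2: load  L3 → S/I/S on L3; bus BusRd Flush; mem=29
  op20 P0: store L3 := 74 → M/I/I on L3; bus BusUpgr; mem=29
  op21 P1: store L4 := 55 → I/M/I on L4; bus BusUpgr; mem=10
  op22 P2: load  L4 → I/S/S on L4; bus BusRd Flush; mem=55
  op23 P2: store L0 := 42 → I/I/M on L0; bus BusRdX Flush; mem=62
  op24 P0: load  L1 → S/I/S on L1; bus BusRd Flush; mem=39
  op25 P2: load  L0 → I/I/M on L0; bus (none); mem=62

state = S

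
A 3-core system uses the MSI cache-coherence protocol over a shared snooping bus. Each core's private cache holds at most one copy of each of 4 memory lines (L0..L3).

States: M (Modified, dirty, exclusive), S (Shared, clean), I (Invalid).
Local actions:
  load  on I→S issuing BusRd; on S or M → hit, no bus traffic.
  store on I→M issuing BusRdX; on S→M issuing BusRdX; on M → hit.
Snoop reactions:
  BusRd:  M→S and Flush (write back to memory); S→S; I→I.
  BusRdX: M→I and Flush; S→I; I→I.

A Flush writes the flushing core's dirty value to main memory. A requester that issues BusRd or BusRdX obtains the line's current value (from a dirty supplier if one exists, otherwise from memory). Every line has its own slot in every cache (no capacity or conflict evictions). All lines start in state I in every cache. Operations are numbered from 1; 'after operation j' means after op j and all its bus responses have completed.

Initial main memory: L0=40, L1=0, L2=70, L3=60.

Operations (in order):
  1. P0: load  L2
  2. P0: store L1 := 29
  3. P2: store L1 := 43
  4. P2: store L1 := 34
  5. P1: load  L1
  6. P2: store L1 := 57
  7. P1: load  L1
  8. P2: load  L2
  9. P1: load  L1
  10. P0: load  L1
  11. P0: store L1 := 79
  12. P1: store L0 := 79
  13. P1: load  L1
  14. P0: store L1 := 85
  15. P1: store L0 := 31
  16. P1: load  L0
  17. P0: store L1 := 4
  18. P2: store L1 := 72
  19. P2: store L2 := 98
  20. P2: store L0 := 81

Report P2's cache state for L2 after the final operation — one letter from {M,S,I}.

state = M

step 1: P0: load  L2  ⟶  SII  (L2)  txn=BusRd  M[L2]=70
step 2: P0: store L1 := 29  ⟶  MII  (L1)  txn=BusRdX  M[L1]=0
step 3: P2: store L1 := 43  ⟶  IIM  (L1)  txn=BusRdX+Flush  M[L1]=29
step 4: P2: store L1 := 34  ⟶  IIM  (L1)  txn=∅  M[L1]=29
step 5: P1: load  L1  ⟶  ISS  (L1)  txn=BusRd+Flush  M[L1]=34
step 6: P2: store L1 := 57  ⟶  IIM  (L1)  txn=BusRdX  M[L1]=34
step 7: P1: load  L1  ⟶  ISS  (L1)  txn=BusRd+Flush  M[L1]=57
step 8: P2: load  L2  ⟶  SIS  (L2)  txn=BusRd  M[L2]=70
step 9: P1: load  L1  ⟶  ISS  (L1)  txn=∅  M[L1]=57
step 10: P0: load  L1  ⟶  SSS  (L1)  txn=BusRd  M[L1]=57
step 11: P0: store L1 := 79  ⟶  MII  (L1)  txn=BusRdX  M[L1]=57
step 12: P1: store L0 := 79  ⟶  IMI  (L0)  txn=BusRdX  M[L0]=40
step 13: P1: load  L1  ⟶  SSI  (L1)  txn=BusRd+Flush  M[L1]=79
step 14: P0: store L1 := 85  ⟶  MII  (L1)  txn=BusRdX  M[L1]=79
step 15: P1: store L0 := 31  ⟶  IMI  (L0)  txn=∅  M[L0]=40
step 16: P1: load  L0  ⟶  IMI  (L0)  txn=∅  M[L0]=40
step 17: P0: store L1 := 4  ⟶  MII  (L1)  txn=∅  M[L1]=79
step 18: P2: store L1 := 72  ⟶  IIM  (L1)  txn=BusRdX+Flush  M[L1]=4
step 19: P2: store L2 := 98  ⟶  IIM  (L2)  txn=BusRdX  M[L2]=70
step 20: P2: store L0 := 81  ⟶  IIM  (L0)  txn=BusRdX+Flush  M[L0]=31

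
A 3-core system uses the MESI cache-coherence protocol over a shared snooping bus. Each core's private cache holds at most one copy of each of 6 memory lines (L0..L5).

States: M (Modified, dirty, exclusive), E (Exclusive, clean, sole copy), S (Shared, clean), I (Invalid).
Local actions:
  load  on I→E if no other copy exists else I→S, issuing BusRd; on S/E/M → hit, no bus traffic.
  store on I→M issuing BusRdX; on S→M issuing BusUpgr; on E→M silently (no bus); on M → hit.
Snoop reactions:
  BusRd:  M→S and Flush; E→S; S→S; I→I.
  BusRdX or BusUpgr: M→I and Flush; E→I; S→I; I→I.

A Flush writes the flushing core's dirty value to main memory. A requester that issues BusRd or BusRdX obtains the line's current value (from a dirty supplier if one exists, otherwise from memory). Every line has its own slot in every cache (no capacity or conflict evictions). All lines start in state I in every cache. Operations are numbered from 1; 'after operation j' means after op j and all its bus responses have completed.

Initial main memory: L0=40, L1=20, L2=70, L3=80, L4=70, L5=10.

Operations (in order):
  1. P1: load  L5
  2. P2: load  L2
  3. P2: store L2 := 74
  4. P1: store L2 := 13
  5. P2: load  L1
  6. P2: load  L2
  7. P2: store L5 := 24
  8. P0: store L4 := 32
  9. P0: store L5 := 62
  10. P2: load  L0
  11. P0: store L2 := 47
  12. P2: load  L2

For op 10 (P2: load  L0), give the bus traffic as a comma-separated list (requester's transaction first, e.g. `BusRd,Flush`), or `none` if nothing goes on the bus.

1. P1: load  L5  bus=[BusRd]  L5: P0=I P1=E P2=I  mem[L5]=10
2. P2: load  L2  bus=[BusRd]  L2: P0=I P1=I P2=E  mem[L2]=70
3. P2: store L2 := 74  bus=[-]  L2: P0=I P1=I P2=M  mem[L2]=70
4. P1: store L2 := 13  bus=[BusRdX,Flush]  L2: P0=I P1=M P2=I  mem[L2]=74
5. P2: load  L1  bus=[BusRd]  L1: P0=I P1=I P2=E  mem[L1]=20
6. P2: load  L2  bus=[BusRd,Flush]  L2: P0=I P1=S P2=S  mem[L2]=13
7. P2: store L5 := 24  bus=[BusRdX]  L5: P0=I P1=I P2=M  mem[L5]=10
8. P0: store L4 := 32  bus=[BusRdX]  L4: P0=M P1=I P2=I  mem[L4]=70
9. P0: store L5 := 62  bus=[BusRdX,Flush]  L5: P0=M P1=I P2=I  mem[L5]=24
10. P2: load  L0  bus=[BusRd]  L0: P0=I P1=I P2=E  mem[L0]=40
11. P0: store L2 := 47  bus=[BusRdX]  L2: P0=M P1=I P2=I  mem[L2]=13
12. P2: load  L2  bus=[BusRd,Flush]  L2: P0=S P1=I P2=S  mem[L2]=47

bus = BusRd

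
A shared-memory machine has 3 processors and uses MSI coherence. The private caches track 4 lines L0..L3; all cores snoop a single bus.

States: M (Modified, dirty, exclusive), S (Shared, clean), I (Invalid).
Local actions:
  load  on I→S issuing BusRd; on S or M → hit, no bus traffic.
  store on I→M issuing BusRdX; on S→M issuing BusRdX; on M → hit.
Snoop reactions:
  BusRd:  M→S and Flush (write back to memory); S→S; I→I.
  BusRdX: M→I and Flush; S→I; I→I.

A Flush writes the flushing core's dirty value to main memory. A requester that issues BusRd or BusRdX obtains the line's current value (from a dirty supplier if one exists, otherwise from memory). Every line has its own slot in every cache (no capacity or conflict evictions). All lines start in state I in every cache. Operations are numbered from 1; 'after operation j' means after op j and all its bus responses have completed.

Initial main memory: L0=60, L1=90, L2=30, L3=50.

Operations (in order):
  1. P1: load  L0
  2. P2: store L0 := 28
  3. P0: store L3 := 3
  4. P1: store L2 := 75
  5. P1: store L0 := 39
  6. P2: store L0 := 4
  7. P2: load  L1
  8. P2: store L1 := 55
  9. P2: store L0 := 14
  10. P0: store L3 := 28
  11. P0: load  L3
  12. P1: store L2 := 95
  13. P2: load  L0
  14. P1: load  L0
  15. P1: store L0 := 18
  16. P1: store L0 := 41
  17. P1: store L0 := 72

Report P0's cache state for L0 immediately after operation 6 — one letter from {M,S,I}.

state = I

[1] P1: load  L0 | P0:I, P1:S(60), P2:I | bus: BusRd
[2] P2: store L0 := 28 | P0:I, P1:I, P2:M(28) | bus: BusRdX
[3] P0: store L3 := 3 | P0:M(3), P1:I, P2:I | bus: BusRdX
[4] P1: store L2 := 75 | P0:I, P1:M(75), P2:I | bus: BusRdX
[5] P1: store L0 := 39 | P0:I, P1:M(39), P2:I | bus: BusRdX,Flush
[6] P2: store L0 := 4 | P0:I, P1:I, P2:M(4) | bus: BusRdX,Flush
[7] P2: load  L1 | P0:I, P1:I, P2:S(90) | bus: BusRd
[8] P2: store L1 := 55 | P0:I, P1:I, P2:M(55) | bus: BusRdX
[9] P2: store L0 := 14 | P0:I, P1:I, P2:M(14) | bus: none
[10] P0: store L3 := 28 | P0:M(28), P1:I, P2:I | bus: none
[11] P0: load  L3 | P0:M(28), P1:I, P2:I | bus: none
[12] P1: store L2 := 95 | P0:I, P1:M(95), P2:I | bus: none
[13] P2: load  L0 | P0:I, P1:I, P2:M(14) | bus: none
[14] P1: load  L0 | P0:I, P1:S(14), P2:S(14) | bus: BusRd,Flush
[15] P1: store L0 := 18 | P0:I, P1:M(18), P2:I | bus: BusRdX
[16] P1: store L0 := 41 | P0:I, P1:M(41), P2:I | bus: none
[17] P1: store L0 := 72 | P0:I, P1:M(72), P2:I | bus: none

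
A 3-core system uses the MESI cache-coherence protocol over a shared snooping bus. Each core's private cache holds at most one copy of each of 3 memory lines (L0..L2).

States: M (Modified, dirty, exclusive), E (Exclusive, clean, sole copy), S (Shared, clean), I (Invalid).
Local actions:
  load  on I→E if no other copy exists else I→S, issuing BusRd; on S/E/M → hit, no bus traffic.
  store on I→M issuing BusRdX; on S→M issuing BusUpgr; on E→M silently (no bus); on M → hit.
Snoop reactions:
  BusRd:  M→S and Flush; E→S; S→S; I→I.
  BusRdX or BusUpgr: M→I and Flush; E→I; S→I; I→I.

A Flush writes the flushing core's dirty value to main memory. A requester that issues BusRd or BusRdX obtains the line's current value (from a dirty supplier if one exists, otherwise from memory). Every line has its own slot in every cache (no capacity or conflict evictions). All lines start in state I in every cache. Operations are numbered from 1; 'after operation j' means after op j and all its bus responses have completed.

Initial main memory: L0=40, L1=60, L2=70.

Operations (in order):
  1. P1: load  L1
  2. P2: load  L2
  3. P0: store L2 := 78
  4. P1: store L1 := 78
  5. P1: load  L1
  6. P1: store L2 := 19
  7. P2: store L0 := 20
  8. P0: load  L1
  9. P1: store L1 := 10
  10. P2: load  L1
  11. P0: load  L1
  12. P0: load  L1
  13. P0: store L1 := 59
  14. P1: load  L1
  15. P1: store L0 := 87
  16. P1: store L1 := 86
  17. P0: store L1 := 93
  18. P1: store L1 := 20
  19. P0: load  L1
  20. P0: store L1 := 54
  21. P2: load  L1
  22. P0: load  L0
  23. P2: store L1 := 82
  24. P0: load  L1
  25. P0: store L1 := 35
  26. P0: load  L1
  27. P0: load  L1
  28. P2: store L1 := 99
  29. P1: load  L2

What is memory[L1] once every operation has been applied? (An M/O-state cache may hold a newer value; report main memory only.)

[1] P1: load  L1 | P0:I, P1:E(60), P2:I | bus: BusRd
[2] P2: load  L2 | P0:I, P1:I, P2:E(70) | bus: BusRd
[3] P0: store L2 := 78 | P0:M(78), P1:I, P2:I | bus: BusRdX
[4] P1: store L1 := 78 | P0:I, P1:M(78), P2:I | bus: none
[5] P1: load  L1 | P0:I, P1:M(78), P2:I | bus: none
[6] P1: store L2 := 19 | P0:I, P1:M(19), P2:I | bus: BusRdX,Flush
[7] P2: store L0 := 20 | P0:I, P1:I, P2:M(20) | bus: BusRdX
[8] P0: load  L1 | P0:S(78), P1:S(78), P2:I | bus: BusRd,Flush
[9] P1: store L1 := 10 | P0:I, P1:M(10), P2:I | bus: BusUpgr
[10] P2: load  L1 | P0:I, P1:S(10), P2:S(10) | bus: BusRd,Flush
[11] P0: load  L1 | P0:S(10), P1:S(10), P2:S(10) | bus: BusRd
[12] P0: load  L1 | P0:S(10), P1:S(10), P2:S(10) | bus: none
[13] P0: store L1 := 59 | P0:M(59), P1:I, P2:I | bus: BusUpgr
[14] P1: load  L1 | P0:S(59), P1:S(59), P2:I | bus: BusRd,Flush
[15] P1: store L0 := 87 | P0:I, P1:M(87), P2:I | bus: BusRdX,Flush
[16] P1: store L1 := 86 | P0:I, P1:M(86), P2:I | bus: BusUpgr
[17] P0: store L1 := 93 | P0:M(93), P1:I, P2:I | bus: BusRdX,Flush
[18] P1: store L1 := 20 | P0:I, P1:M(20), P2:I | bus: BusRdX,Flush
[19] P0: load  L1 | P0:S(20), P1:S(20), P2:I | bus: BusRd,Flush
[20] P0: store L1 := 54 | P0:M(54), P1:I, P2:I | bus: BusUpgr
[21] P2: load  L1 | P0:S(54), P1:I, P2:S(54) | bus: BusRd,Flush
[22] P0: load  L0 | P0:S(87), P1:S(87), P2:I | bus: BusRd,Flush
[23] P2: store L1 := 82 | P0:I, P1:I, P2:M(82) | bus: BusUpgr
[24] P0: load  L1 | P0:S(82), P1:I, P2:S(82) | bus: BusRd,Flush
[25] P0: store L1 := 35 | P0:M(35), P1:I, P2:I | bus: BusUpgr
[26] P0: load  L1 | P0:M(35), P1:I, P2:I | bus: none
[27] P0: load  L1 | P0:M(35), P1:I, P2:I | bus: none
[28] P2: store L1 := 99 | P0:I, P1:I, P2:M(99) | bus: BusRdX,Flush
[29] P1: load  L2 | P0:I, P1:M(19), P2:I | bus: none

memory[L1] = 35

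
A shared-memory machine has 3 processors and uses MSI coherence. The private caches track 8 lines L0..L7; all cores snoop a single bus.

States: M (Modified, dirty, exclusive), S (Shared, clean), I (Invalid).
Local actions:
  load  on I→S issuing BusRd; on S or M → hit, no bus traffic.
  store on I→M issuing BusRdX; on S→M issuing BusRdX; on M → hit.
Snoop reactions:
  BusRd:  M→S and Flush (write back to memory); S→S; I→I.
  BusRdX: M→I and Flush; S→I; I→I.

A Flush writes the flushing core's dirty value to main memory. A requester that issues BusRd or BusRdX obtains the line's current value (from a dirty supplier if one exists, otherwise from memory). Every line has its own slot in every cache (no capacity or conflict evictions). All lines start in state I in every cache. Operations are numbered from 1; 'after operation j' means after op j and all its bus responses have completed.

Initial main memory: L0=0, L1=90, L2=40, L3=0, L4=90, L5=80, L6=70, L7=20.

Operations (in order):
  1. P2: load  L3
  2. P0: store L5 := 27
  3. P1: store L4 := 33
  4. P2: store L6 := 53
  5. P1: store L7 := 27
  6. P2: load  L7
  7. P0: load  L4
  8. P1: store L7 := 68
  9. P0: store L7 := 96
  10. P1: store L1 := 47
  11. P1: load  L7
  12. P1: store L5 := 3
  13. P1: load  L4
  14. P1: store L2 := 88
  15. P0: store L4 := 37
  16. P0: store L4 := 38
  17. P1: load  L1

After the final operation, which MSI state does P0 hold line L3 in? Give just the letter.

step 1: P2: load  L3  ⟶  IIS  (L3)  txn=BusRd  M[L3]=0
step 2: P0: store L5 := 27  ⟶  MII  (L5)  txn=BusRdX  M[L5]=80
step 3: P1: store L4 := 33  ⟶  IMI  (L4)  txn=BusRdX  M[L4]=90
step 4: P2: store L6 := 53  ⟶  IIM  (L6)  txn=BusRdX  M[L6]=70
step 5: P1: store L7 := 27  ⟶  IMI  (L7)  txn=BusRdX  M[L7]=20
step 6: P2: load  L7  ⟶  ISS  (L7)  txn=BusRd+Flush  M[L7]=27
step 7: P0: load  L4  ⟶  SSI  (L4)  txn=BusRd+Flush  M[L4]=33
step 8: P1: store L7 := 68  ⟶  IMI  (L7)  txn=BusRdX  M[L7]=27
step 9: P0: store L7 := 96  ⟶  MII  (L7)  txn=BusRdX+Flush  M[L7]=68
step 10: P1: store L1 := 47  ⟶  IMI  (L1)  txn=BusRdX  M[L1]=90
step 11: P1: load  L7  ⟶  SSI  (L7)  txn=BusRd+Flush  M[L7]=96
step 12: P1: store L5 := 3  ⟶  IMI  (L5)  txn=BusRdX+Flush  M[L5]=27
step 13: P1: load  L4  ⟶  SSI  (L4)  txn=∅  M[L4]=33
step 14: P1: store L2 := 88  ⟶  IMI  (L2)  txn=BusRdX  M[L2]=40
step 15: P0: store L4 := 37  ⟶  MII  (L4)  txn=BusRdX  M[L4]=33
step 16: P0: store L4 := 38  ⟶  MII  (L4)  txn=∅  M[L4]=33
step 17: P1: load  L1  ⟶  IMI  (L1)  txn=∅  M[L1]=90

state = I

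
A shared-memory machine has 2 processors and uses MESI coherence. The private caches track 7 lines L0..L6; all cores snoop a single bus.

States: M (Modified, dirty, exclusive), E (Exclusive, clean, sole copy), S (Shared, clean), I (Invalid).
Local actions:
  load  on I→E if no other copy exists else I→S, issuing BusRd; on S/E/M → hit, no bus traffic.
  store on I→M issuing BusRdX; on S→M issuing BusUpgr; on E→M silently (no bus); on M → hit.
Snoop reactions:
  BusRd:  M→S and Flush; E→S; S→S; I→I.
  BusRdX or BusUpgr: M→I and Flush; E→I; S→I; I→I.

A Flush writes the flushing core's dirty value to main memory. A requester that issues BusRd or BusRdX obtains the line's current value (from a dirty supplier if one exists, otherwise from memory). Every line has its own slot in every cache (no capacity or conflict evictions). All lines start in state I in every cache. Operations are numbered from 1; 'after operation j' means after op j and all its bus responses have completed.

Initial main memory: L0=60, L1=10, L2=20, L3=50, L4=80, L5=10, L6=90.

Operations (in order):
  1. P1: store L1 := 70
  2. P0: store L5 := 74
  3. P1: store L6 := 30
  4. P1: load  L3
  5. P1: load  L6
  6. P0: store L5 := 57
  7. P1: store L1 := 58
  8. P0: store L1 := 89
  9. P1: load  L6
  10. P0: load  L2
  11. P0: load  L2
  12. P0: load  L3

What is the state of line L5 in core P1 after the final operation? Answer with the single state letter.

1. P1: store L1 := 70  bus=[BusRdX]  L1: P0=I P1=M  mem[L1]=10
2. P0: store L5 := 74  bus=[BusRdX]  L5: P0=M P1=I  mem[L5]=10
3. P1: store L6 := 30  bus=[BusRdX]  L6: P0=I P1=M  mem[L6]=90
4. P1: load  L3  bus=[BusRd]  L3: P0=I P1=E  mem[L3]=50
5. P1: load  L6  bus=[-]  L6: P0=I P1=M  mem[L6]=90
6. P0: store L5 := 57  bus=[-]  L5: P0=M P1=I  mem[L5]=10
7. P1: store L1 := 58  bus=[-]  L1: P0=I P1=M  mem[L1]=10
8. P0: store L1 := 89  bus=[BusRdX,Flush]  L1: P0=M P1=I  mem[L1]=58
9. P1: load  L6  bus=[-]  L6: P0=I P1=M  mem[L6]=90
10. P0: load  L2  bus=[BusRd]  L2: P0=E P1=I  mem[L2]=20
11. P0: load  L2  bus=[-]  L2: P0=E P1=I  mem[L2]=20
12. P0: load  L3  bus=[BusRd]  L3: P0=S P1=S  mem[L3]=50

state = I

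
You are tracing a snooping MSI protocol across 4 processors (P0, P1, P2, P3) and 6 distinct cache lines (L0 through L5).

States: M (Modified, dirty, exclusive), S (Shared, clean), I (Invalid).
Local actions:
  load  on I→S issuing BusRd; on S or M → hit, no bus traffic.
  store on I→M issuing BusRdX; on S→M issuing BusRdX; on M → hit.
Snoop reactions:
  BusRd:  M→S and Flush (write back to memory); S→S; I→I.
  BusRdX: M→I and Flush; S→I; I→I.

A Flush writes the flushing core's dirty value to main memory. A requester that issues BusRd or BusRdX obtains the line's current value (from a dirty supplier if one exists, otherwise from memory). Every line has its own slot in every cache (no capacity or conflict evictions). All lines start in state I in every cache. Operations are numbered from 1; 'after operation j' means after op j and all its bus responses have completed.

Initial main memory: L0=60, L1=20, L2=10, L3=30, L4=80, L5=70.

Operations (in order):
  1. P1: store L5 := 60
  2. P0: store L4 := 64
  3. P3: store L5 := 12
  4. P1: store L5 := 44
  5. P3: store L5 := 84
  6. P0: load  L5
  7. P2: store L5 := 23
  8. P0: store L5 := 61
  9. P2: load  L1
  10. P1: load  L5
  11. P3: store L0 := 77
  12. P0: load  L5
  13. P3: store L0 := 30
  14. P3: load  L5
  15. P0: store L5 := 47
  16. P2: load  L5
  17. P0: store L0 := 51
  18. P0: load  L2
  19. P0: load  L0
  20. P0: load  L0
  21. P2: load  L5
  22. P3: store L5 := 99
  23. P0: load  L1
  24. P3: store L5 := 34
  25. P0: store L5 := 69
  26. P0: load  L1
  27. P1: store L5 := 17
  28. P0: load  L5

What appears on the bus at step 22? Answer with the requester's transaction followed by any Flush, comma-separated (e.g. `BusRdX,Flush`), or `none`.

bus = BusRdX

[1] P1: store L5 := 60 | P0:I, P1:M(60), P2:I, P3:I | bus: BusRdX
[2] P0: store L4 := 64 | P0:M(64), P1:I, P2:I, P3:I | bus: BusRdX
[3] P3: store L5 := 12 | P0:I, P1:I, P2:I, P3:M(12) | bus: BusRdX,Flush
[4] P1: store L5 := 44 | P0:I, P1:M(44), P2:I, P3:I | bus: BusRdX,Flush
[5] P3: store L5 := 84 | P0:I, P1:I, P2:I, P3:M(84) | bus: BusRdX,Flush
[6] P0: load  L5 | P0:S(84), P1:I, P2:I, P3:S(84) | bus: BusRd,Flush
[7] P2: store L5 := 23 | P0:I, P1:I, P2:M(23), P3:I | bus: BusRdX
[8] P0: store L5 := 61 | P0:M(61), P1:I, P2:I, P3:I | bus: BusRdX,Flush
[9] P2: load  L1 | P0:I, P1:I, P2:S(20), P3:I | bus: BusRd
[10] P1: load  L5 | P0:S(61), P1:S(61), P2:I, P3:I | bus: BusRd,Flush
[11] P3: store L0 := 77 | P0:I, P1:I, P2:I, P3:M(77) | bus: BusRdX
[12] P0: load  L5 | P0:S(61), P1:S(61), P2:I, P3:I | bus: none
[13] P3: store L0 := 30 | P0:I, P1:I, P2:I, P3:M(30) | bus: none
[14] P3: load  L5 | P0:S(61), P1:S(61), P2:I, P3:S(61) | bus: BusRd
[15] P0: store L5 := 47 | P0:M(47), P1:I, P2:I, P3:I | bus: BusRdX
[16] P2: load  L5 | P0:S(47), P1:I, P2:S(47), P3:I | bus: BusRd,Flush
[17] P0: store L0 := 51 | P0:M(51), P1:I, P2:I, P3:I | bus: BusRdX,Flush
[18] P0: load  L2 | P0:S(10), P1:I, P2:I, P3:I | bus: BusRd
[19] P0: load  L0 | P0:M(51), P1:I, P2:I, P3:I | bus: none
[20] P0: load  L0 | P0:M(51), P1:I, P2:I, P3:I | bus: none
[21] P2: load  L5 | P0:S(47), P1:I, P2:S(47), P3:I | bus: none
[22] P3: store L5 := 99 | P0:I, P1:I, P2:I, P3:M(99) | bus: BusRdX
[23] P0: load  L1 | P0:S(20), P1:I, P2:S(20), P3:I | bus: BusRd
[24] P3: store L5 := 34 | P0:I, P1:I, P2:I, P3:M(34) | bus: none
[25] P0: store L5 := 69 | P0:M(69), P1:I, P2:I, P3:I | bus: BusRdX,Flush
[26] P0: load  L1 | P0:S(20), P1:I, P2:S(20), P3:I | bus: none
[27] P1: store L5 := 17 | P0:I, P1:M(17), P2:I, P3:I | bus: BusRdX,Flush
[28] P0: load  L5 | P0:S(17), P1:S(17), P2:I, P3:I | bus: BusRd,Flush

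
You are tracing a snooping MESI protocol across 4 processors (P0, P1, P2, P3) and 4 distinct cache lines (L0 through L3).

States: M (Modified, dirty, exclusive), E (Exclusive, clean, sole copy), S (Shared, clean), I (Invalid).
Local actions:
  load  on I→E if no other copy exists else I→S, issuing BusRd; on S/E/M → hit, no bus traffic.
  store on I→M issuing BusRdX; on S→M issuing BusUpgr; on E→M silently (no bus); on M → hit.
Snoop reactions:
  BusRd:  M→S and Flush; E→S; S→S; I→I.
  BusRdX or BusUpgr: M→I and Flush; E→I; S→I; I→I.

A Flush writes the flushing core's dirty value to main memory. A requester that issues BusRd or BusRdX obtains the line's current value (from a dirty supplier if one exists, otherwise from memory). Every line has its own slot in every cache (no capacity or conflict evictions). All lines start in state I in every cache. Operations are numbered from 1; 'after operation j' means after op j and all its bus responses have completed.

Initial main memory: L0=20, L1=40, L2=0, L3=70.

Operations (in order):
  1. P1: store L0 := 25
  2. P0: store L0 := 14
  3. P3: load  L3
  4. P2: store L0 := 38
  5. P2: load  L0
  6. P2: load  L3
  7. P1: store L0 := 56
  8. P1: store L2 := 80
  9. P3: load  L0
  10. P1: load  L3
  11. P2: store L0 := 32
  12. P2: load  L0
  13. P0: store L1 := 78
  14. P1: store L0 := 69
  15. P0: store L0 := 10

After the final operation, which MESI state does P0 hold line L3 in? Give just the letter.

  op1 P1: store L0 := 25 → I/M/I/I on L0; bus BusRdX; mem=20
  op2 P0: store L0 := 14 → M/I/I/I on L0; bus BusRdX Flush; mem=25
  op3 P3: load  L3 → I/I/I/E on L3; bus BusRd; mem=70
  op4 P2: store L0 := 38 → I/I/M/I on L0; bus BusRdX Flush; mem=14
  op5 P2: load  L0 → I/I/M/I on L0; bus (none); mem=14
  op6 P2: load  L3 → I/I/S/S on L3; bus BusRd; mem=70
  op7 P1: store L0 := 56 → I/M/I/I on L0; bus BusRdX Flush; mem=38
  op8 P1: store L2 := 80 → I/M/I/I on L2; bus BusRdX; mem=0
  op9 P3: load  L0 → I/S/I/S on L0; bus BusRd Flush; mem=56
  op10 P1: load  L3 → I/S/S/S on L3; bus BusRd; mem=70
  op11 P2: store L0 := 32 → I/I/M/I on L0; bus BusRdX; mem=56
  op12 P2: load  L0 → I/I/M/I on L0; bus (none); mem=56
  op13 P0: store L1 := 78 → M/I/I/I on L1; bus BusRdX; mem=40
  op14 P1: store L0 := 69 → I/M/I/I on L0; bus BusRdX Flush; mem=32
  op15 P0: store L0 := 10 → M/I/I/I on L0; bus BusRdX Flush; mem=69

state = I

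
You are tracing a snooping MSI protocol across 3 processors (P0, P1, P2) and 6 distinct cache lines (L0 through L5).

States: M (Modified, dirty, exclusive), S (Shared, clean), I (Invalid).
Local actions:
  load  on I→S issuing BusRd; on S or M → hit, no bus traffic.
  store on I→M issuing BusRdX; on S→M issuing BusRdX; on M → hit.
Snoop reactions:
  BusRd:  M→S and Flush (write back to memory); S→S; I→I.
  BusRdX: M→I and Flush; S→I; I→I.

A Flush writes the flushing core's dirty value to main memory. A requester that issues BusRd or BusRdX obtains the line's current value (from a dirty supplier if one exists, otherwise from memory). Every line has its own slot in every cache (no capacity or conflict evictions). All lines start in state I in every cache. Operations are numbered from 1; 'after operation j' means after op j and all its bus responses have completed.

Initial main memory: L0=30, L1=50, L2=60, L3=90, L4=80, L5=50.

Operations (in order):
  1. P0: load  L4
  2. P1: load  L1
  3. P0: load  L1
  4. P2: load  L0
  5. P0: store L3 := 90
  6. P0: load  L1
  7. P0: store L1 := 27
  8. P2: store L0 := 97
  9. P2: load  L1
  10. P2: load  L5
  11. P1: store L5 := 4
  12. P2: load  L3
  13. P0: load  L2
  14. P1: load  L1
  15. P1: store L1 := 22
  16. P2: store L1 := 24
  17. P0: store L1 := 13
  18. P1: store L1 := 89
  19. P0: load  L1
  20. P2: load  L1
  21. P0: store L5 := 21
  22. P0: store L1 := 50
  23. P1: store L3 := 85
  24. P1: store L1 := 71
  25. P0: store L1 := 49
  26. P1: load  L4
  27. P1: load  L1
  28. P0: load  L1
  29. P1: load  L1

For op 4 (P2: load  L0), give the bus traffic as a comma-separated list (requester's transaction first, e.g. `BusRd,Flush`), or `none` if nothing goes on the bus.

bus = BusRd

1. P0: load  L4  bus=[BusRd]  L4: P0=S P1=I P2=I  mem[L4]=80
2. P1: load  L1  bus=[BusRd]  L1: P0=I P1=S P2=I  mem[L1]=50
3. P0: load  L1  bus=[BusRd]  L1: P0=S P1=S P2=I  mem[L1]=50
4. P2: load  L0  bus=[BusRd]  L0: P0=I P1=I P2=S  mem[L0]=30
5. P0: store L3 := 90  bus=[BusRdX]  L3: P0=M P1=I P2=I  mem[L3]=90
6. P0: load  L1  bus=[-]  L1: P0=S P1=S P2=I  mem[L1]=50
7. P0: store L1 := 27  bus=[BusRdX]  L1: P0=M P1=I P2=I  mem[L1]=50
8. P2: store L0 := 97  bus=[BusRdX]  L0: P0=I P1=I P2=M  mem[L0]=30
9. P2: load  L1  bus=[BusRd,Flush]  L1: P0=S P1=I P2=S  mem[L1]=27
10. P2: load  L5  bus=[BusRd]  L5: P0=I P1=I P2=S  mem[L5]=50
11. P1: store L5 := 4  bus=[BusRdX]  L5: P0=I P1=M P2=I  mem[L5]=50
12. P2: load  L3  bus=[BusRd,Flush]  L3: P0=S P1=I P2=S  mem[L3]=90
13. P0: load  L2  bus=[BusRd]  L2: P0=S P1=I P2=I  mem[L2]=60
14. P1: load  L1  bus=[BusRd]  L1: P0=S P1=S P2=S  mem[L1]=27
15. P1: store L1 := 22  bus=[BusRdX]  L1: P0=I P1=M P2=I  mem[L1]=27
16. P2: store L1 := 24  bus=[BusRdX,Flush]  L1: P0=I P1=I P2=M  mem[L1]=22
17. P0: store L1 := 13  bus=[BusRdX,Flush]  L1: P0=M P1=I P2=I  mem[L1]=24
18. P1: store L1 := 89  bus=[BusRdX,Flush]  L1: P0=I P1=M P2=I  mem[L1]=13
19. P0: load  L1  bus=[BusRd,Flush]  L1: P0=S P1=S P2=I  mem[L1]=89
20. P2: load  L1  bus=[BusRd]  L1: P0=S P1=S P2=S  mem[L1]=89
21. P0: store L5 := 21  bus=[BusRdX,Flush]  L5: P0=M P1=I P2=I  mem[L5]=4
22. P0: store L1 := 50  bus=[BusRdX]  L1: P0=M P1=I P2=I  mem[L1]=89
23. P1: store L3 := 85  bus=[BusRdX]  L3: P0=I P1=M P2=I  mem[L3]=90
24. P1: store L1 := 71  bus=[BusRdX,Flush]  L1: P0=I P1=M P2=I  mem[L1]=50
25. P0: store L1 := 49  bus=[BusRdX,Flush]  L1: P0=M P1=I P2=I  mem[L1]=71
26. P1: load  L4  bus=[BusRd]  L4: P0=S P1=S P2=I  mem[L4]=80
27. P1: load  L1  bus=[BusRd,Flush]  L1: P0=S P1=S P2=I  mem[L1]=49
28. P0: load  L1  bus=[-]  L1: P0=S P1=S P2=I  mem[L1]=49
29. P1: load  L1  bus=[-]  L1: P0=S P1=S P2=I  mem[L1]=49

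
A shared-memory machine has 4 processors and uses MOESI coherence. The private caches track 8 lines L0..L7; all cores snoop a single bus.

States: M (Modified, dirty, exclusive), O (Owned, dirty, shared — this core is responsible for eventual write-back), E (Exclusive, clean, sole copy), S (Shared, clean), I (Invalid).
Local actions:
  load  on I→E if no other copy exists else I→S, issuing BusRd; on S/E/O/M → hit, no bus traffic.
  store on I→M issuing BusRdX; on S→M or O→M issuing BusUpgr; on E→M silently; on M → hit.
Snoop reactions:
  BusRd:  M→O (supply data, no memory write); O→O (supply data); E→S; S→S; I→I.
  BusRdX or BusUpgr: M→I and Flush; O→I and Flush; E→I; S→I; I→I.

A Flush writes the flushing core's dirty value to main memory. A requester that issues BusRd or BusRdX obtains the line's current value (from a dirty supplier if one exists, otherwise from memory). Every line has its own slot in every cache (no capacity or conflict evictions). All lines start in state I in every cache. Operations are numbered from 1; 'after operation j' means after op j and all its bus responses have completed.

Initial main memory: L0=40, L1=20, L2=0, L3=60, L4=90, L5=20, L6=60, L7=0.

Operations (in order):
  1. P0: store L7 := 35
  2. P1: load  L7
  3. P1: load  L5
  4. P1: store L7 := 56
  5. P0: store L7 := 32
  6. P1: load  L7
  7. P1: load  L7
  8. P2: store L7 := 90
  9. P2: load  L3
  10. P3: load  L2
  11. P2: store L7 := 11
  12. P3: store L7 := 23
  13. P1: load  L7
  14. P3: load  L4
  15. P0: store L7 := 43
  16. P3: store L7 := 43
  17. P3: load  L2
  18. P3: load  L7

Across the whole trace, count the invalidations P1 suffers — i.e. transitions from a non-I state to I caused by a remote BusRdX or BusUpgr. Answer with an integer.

step 1: P0: store L7 := 35  ⟶  MIII  (L7)  txn=BusRdX  M[L7]=0
step 2: P1: load  L7  ⟶  OSII  (L7)  txn=BusRd  M[L7]=0
step 3: P1: load  L5  ⟶  IEII  (L5)  txn=BusRd  M[L5]=20
step 4: P1: store L7 := 56  ⟶  IMII  (L7)  txn=BusUpgr+Flush  M[L7]=35
step 5: P0: store L7 := 32  ⟶  MIII  (L7)  txn=BusRdX+Flush  M[L7]=56
step 6: P1: load  L7  ⟶  OSII  (L7)  txn=BusRd  M[L7]=56
step 7: P1: load  L7  ⟶  OSII  (L7)  txn=∅  M[L7]=56
step 8: P2: store L7 := 90  ⟶  IIMI  (L7)  txn=BusRdX+Flush  M[L7]=32
step 9: P2: load  L3  ⟶  IIEI  (L3)  txn=BusRd  M[L3]=60
step 10: P3: load  L2  ⟶  IIIE  (L2)  txn=BusRd  M[L2]=0
step 11: P2: store L7 := 11  ⟶  IIMI  (L7)  txn=∅  M[L7]=32
step 12: P3: store L7 := 23  ⟶  IIIM  (L7)  txn=BusRdX+Flush  M[L7]=11
step 13: P1: load  L7  ⟶  ISIO  (L7)  txn=BusRd  M[L7]=11
step 14: P3: load  L4  ⟶  IIIE  (L4)  txn=BusRd  M[L4]=90
step 15: P0: store L7 := 43  ⟶  MIII  (L7)  txn=BusRdX+Flush  M[L7]=23
step 16: P3: store L7 := 43  ⟶  IIIM  (L7)  txn=BusRdX+Flush  M[L7]=43
step 17: P3: load  L2  ⟶  IIIE  (L2)  txn=∅  M[L2]=0
step 18: P3: load  L7  ⟶  IIIM  (L7)  txn=∅  M[L7]=43

invalidations = 3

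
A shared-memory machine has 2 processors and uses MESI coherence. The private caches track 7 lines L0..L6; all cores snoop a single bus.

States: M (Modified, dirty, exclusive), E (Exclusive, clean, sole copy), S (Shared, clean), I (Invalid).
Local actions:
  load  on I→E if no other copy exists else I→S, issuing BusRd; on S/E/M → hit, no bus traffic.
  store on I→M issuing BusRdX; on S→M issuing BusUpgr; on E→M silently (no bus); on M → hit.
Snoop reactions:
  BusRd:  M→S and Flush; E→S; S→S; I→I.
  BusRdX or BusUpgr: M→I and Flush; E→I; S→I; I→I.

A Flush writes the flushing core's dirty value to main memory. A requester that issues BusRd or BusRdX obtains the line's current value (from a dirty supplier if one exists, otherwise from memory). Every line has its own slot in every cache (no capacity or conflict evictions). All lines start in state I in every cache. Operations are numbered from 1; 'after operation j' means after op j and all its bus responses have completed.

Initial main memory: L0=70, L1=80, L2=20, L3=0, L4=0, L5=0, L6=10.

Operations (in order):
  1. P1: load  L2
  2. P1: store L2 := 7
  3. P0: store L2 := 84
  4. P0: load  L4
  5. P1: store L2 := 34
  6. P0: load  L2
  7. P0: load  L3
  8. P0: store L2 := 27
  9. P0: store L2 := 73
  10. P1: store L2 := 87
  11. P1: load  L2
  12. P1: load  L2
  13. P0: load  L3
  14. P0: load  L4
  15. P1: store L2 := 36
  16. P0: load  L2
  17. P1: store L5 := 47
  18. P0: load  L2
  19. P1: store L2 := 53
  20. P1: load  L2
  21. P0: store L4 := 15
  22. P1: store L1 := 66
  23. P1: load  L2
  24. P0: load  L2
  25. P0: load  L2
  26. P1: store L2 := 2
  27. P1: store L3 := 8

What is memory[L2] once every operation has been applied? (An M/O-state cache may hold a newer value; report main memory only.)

memory[L2] = 53

  op1 P1: load  L2 → I/E on L2; bus BusRd; mem=20
  op2 P1: store L2 := 7 → I/M on L2; bus (none); mem=20
  op3 P0: store L2 := 84 → M/I on L2; bus BusRdX Flush; mem=7
  op4 P0: load  L4 → E/I on L4; bus BusRd; mem=0
  op5 P1: store L2 := 34 → I/M on L2; bus BusRdX Flush; mem=84
  op6 P0: load  L2 → S/S on L2; bus BusRd Flush; mem=34
  op7 P0: load  L3 → E/I on L3; bus BusRd; mem=0
  op8 P0: store L2 := 27 → M/I on L2; bus BusUpgr; mem=34
  op9 P0: store L2 := 73 → M/I on L2; bus (none); mem=34
  op10 P1: store L2 := 87 → I/M on L2; bus BusRdX Flush; mem=73
  op11 P1: load  L2 → I/M on L2; bus (none); mem=73
  op12 P1: load  L2 → I/M on L2; bus (none); mem=73
  op13 P0: load  L3 → E/I on L3; bus (none); mem=0
  op14 P0: load  L4 → E/I on L4; bus (none); mem=0
  op15 P1: store L2 := 36 → I/M on L2; bus (none); mem=73
  op16 P0: load  L2 → S/S on L2; bus BusRd Flush; mem=36
  op17 P1: store L5 := 47 → I/M on L5; bus BusRdX; mem=0
  op18 P0: load  L2 → S/S on L2; bus (none); mem=36
  op19 P1: store L2 := 53 → I/M on L2; bus BusUpgr; mem=36
  op20 P1: load  L2 → I/M on L2; bus (none); mem=36
  op21 P0: store L4 := 15 → M/I on L4; bus (none); mem=0
  op22 P1: store L1 := 66 → I/M on L1; bus BusRdX; mem=80
  op23 P1: load  L2 → I/M on L2; bus (none); mem=36
  op24 P0: load  L2 → S/S on L2; bus BusRd Flush; mem=53
  op25 P0: load  L2 → S/S on L2; bus (none); mem=53
  op26 P1: store L2 := 2 → I/M on L2; bus BusUpgr; mem=53
  op27 P1: store L3 := 8 → I/M on L3; bus BusRdX; mem=0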